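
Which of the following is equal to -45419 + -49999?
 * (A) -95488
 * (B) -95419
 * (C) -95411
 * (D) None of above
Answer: D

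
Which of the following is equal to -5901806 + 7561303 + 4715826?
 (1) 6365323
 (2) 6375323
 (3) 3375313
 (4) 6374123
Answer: 2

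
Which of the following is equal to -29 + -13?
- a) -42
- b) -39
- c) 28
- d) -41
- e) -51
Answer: a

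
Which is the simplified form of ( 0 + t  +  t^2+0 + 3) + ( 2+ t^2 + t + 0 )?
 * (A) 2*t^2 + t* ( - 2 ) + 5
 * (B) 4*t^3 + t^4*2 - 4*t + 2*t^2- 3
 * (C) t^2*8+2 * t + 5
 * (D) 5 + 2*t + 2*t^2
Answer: D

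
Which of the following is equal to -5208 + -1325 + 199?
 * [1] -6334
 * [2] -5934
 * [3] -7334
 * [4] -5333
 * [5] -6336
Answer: 1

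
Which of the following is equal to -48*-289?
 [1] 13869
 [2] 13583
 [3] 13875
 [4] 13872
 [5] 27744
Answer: 4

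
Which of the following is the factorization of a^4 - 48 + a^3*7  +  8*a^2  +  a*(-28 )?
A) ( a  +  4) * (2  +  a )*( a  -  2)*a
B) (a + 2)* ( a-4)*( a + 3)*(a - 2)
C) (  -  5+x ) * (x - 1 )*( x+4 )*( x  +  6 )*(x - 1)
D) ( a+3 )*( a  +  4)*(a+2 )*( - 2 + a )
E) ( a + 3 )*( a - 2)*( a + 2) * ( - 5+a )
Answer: D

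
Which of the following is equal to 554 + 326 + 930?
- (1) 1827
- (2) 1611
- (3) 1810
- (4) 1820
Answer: 3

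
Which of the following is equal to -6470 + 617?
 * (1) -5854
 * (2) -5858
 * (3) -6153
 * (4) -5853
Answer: 4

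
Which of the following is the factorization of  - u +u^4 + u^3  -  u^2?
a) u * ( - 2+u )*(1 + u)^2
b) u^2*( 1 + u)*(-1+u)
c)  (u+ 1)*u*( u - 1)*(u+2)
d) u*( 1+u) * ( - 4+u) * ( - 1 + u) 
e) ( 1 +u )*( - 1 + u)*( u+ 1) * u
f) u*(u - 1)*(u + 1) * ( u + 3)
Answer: e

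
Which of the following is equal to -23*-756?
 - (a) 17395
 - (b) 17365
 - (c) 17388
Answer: c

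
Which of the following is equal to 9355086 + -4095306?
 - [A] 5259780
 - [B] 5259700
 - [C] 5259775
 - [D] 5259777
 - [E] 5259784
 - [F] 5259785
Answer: A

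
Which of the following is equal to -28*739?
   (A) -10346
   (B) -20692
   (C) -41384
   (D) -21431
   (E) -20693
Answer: B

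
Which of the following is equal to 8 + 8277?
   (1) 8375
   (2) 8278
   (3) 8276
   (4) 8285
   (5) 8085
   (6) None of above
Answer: 4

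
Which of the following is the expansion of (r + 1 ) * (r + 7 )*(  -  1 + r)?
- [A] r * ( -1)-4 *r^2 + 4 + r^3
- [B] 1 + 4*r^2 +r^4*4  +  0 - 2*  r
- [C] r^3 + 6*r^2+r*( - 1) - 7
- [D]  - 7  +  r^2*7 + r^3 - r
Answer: D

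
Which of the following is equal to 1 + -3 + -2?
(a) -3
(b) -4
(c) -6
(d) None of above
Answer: b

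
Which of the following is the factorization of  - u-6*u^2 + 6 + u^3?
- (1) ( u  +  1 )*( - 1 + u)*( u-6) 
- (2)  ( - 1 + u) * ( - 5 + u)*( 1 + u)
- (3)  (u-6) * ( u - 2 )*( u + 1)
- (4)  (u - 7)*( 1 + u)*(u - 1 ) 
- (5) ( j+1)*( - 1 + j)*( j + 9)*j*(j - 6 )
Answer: 1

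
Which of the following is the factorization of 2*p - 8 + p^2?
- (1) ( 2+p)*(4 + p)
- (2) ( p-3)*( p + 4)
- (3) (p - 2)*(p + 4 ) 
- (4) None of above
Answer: 3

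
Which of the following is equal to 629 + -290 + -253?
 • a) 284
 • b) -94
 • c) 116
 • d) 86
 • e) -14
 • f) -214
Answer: d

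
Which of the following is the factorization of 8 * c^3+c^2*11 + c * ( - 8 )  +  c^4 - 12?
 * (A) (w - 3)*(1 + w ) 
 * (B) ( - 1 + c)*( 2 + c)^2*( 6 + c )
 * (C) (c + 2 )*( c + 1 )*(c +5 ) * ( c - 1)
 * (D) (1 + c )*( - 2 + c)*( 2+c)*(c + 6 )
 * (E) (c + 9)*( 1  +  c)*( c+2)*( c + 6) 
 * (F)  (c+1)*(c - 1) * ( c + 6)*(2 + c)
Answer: F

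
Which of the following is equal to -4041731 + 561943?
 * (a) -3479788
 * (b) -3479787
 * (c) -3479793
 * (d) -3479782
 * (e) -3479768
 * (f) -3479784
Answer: a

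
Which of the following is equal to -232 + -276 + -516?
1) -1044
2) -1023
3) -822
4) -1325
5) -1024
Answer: 5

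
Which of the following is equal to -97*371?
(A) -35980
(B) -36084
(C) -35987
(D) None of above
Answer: C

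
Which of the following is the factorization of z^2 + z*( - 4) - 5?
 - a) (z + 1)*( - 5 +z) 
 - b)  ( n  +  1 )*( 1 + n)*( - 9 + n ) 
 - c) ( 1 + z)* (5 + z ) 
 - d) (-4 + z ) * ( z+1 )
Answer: a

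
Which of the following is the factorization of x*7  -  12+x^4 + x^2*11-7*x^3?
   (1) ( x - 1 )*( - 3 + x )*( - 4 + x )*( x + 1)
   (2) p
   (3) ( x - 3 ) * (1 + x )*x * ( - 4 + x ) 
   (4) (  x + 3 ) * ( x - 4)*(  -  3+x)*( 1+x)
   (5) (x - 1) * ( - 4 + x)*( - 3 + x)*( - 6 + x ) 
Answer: 1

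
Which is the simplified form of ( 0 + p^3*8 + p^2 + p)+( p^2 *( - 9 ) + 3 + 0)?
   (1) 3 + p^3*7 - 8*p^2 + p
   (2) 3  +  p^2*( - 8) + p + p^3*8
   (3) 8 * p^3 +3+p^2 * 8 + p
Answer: 2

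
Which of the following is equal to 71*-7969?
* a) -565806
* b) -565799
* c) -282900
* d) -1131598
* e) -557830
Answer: b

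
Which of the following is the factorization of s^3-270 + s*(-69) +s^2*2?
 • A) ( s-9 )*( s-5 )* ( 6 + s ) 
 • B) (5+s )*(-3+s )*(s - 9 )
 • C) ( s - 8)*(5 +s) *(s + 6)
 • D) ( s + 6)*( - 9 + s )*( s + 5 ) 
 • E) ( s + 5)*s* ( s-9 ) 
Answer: D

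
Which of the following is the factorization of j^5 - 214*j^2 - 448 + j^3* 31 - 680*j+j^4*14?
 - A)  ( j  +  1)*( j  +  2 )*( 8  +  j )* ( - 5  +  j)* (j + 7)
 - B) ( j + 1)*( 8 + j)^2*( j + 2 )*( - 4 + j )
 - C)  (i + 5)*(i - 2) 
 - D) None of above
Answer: D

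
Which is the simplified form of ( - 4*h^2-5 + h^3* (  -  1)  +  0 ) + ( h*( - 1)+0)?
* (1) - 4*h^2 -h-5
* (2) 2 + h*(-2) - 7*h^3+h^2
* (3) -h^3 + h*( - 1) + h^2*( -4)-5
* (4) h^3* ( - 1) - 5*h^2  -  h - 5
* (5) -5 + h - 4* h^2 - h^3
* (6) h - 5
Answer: 3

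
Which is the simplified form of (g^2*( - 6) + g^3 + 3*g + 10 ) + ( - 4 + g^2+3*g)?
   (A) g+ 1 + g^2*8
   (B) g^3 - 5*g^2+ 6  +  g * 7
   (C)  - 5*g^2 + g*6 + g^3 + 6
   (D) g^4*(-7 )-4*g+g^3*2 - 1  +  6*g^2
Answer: C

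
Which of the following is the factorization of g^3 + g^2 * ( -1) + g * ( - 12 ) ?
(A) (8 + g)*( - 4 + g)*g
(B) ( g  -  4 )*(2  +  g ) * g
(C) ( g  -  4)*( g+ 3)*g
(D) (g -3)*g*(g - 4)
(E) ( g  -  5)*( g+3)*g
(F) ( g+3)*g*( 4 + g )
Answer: C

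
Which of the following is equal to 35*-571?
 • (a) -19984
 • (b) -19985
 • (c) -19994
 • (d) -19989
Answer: b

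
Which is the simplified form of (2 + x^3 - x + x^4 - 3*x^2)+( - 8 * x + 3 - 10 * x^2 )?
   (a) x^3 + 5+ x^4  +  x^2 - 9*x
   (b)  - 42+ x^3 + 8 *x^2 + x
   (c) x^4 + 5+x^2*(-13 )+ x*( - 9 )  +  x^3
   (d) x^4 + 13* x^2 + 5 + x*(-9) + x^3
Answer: c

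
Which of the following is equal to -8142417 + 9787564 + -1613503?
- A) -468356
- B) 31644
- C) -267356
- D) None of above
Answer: B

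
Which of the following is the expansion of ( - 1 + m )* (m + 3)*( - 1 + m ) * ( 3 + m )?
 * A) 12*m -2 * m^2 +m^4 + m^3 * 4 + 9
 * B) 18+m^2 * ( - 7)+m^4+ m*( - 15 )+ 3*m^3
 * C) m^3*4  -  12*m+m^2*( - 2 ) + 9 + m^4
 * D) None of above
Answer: C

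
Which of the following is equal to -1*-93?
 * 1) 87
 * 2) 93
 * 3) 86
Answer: 2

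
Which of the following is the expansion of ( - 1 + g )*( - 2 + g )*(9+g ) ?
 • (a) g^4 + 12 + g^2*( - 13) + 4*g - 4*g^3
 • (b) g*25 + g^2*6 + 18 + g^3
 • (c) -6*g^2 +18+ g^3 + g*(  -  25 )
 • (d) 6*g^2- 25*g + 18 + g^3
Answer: d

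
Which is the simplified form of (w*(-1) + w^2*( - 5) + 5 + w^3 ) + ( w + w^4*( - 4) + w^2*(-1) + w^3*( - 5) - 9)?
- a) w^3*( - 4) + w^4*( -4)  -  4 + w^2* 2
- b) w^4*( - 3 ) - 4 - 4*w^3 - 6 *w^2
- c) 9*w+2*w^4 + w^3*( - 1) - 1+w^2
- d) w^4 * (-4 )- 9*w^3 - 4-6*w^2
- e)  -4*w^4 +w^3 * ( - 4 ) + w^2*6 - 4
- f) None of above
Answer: f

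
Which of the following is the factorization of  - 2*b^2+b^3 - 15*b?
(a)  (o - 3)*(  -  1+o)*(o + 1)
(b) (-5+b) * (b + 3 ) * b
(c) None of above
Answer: b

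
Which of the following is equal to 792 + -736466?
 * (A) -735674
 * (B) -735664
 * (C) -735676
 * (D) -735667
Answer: A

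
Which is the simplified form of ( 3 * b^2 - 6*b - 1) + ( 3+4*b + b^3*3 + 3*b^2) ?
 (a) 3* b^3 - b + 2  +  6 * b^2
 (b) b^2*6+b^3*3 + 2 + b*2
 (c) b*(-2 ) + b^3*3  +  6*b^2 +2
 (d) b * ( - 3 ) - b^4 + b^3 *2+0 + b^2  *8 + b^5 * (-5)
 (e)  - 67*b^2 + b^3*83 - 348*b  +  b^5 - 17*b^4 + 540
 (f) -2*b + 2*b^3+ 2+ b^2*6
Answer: c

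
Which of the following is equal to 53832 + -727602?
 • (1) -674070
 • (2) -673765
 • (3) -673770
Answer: 3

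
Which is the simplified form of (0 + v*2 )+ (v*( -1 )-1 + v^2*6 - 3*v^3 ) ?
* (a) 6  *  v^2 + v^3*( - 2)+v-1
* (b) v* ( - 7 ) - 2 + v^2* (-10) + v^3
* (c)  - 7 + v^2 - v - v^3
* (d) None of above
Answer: d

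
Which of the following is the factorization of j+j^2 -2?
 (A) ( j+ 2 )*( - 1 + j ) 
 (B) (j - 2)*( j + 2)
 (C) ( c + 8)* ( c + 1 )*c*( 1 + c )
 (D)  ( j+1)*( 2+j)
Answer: A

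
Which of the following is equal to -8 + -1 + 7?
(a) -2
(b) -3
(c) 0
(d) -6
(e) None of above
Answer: a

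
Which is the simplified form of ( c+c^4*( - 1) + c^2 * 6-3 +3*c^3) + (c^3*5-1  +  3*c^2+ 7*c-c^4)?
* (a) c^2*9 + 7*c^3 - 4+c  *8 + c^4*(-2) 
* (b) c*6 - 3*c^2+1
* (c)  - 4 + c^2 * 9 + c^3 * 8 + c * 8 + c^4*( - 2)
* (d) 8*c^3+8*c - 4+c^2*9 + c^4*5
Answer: c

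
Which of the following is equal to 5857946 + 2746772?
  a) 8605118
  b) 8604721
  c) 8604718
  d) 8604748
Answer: c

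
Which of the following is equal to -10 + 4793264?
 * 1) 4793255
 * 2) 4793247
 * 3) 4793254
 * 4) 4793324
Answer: 3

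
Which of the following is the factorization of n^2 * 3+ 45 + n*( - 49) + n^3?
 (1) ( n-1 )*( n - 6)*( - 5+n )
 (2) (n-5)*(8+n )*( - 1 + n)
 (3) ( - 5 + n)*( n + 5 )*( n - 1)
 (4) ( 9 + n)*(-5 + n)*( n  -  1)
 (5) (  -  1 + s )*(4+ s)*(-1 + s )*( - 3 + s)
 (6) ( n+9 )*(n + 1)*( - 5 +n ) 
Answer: 4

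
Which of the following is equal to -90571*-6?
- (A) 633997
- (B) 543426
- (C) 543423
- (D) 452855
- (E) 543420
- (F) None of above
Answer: B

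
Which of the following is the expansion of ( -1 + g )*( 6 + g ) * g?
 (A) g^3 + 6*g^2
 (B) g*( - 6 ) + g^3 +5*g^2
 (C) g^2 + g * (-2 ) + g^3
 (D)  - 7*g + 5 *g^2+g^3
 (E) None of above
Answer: B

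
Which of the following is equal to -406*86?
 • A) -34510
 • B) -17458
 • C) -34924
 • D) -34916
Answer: D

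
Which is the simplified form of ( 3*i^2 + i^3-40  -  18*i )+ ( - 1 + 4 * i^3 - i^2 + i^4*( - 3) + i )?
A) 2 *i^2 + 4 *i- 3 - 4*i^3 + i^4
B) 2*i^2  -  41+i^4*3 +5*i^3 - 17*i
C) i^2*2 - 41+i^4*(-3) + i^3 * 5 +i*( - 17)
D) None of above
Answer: C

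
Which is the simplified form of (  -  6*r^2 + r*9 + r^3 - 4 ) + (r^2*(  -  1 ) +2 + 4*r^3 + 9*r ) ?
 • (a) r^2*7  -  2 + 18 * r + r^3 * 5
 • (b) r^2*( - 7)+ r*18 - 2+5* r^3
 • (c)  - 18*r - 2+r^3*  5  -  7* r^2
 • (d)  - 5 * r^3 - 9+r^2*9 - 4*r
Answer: b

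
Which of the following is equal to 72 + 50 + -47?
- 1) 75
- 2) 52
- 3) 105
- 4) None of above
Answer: 1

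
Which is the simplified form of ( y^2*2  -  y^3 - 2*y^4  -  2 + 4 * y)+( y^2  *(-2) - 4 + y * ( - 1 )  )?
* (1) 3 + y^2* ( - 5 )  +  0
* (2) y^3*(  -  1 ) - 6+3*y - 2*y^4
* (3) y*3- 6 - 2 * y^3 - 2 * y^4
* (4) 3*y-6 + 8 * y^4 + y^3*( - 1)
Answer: 2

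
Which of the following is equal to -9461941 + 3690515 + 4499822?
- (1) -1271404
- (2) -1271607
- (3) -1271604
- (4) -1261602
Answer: 3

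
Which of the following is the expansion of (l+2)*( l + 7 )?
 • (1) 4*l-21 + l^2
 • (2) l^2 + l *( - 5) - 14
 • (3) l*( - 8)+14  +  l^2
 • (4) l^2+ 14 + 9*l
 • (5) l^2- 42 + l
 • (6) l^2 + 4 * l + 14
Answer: 4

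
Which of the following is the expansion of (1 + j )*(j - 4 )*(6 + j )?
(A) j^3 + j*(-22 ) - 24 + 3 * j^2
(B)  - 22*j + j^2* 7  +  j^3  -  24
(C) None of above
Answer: A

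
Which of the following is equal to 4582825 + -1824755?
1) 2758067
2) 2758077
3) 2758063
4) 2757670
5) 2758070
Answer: 5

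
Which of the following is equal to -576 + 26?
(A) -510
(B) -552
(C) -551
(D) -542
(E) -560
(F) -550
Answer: F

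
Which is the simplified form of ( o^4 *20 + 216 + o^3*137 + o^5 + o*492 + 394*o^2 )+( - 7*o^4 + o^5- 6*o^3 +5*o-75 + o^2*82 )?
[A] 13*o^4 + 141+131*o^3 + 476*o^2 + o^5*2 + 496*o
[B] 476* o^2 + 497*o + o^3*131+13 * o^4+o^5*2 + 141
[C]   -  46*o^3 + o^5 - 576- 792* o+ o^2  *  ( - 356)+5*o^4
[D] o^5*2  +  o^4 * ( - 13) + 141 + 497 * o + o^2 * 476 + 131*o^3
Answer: B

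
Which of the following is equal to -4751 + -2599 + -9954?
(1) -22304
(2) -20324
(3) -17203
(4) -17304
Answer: 4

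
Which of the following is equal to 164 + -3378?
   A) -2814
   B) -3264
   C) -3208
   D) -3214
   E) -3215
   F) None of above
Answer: D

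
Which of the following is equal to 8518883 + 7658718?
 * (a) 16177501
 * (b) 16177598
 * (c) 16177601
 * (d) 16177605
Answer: c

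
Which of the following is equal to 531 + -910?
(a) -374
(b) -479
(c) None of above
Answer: c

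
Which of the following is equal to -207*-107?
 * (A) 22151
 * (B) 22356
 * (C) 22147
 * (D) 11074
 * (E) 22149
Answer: E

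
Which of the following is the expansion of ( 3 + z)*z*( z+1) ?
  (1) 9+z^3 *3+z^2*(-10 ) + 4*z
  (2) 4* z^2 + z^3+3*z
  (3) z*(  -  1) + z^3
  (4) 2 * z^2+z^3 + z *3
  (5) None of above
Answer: 2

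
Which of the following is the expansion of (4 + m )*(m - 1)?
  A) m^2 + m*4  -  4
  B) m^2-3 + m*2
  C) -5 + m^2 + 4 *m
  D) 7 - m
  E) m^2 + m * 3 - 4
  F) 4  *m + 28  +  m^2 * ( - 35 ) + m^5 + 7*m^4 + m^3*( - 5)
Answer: E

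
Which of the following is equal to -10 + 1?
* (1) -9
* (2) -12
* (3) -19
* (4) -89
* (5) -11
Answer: 1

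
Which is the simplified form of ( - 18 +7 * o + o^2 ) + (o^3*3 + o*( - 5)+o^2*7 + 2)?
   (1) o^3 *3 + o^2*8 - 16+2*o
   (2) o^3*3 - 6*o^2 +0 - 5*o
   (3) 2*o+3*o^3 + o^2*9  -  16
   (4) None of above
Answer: 1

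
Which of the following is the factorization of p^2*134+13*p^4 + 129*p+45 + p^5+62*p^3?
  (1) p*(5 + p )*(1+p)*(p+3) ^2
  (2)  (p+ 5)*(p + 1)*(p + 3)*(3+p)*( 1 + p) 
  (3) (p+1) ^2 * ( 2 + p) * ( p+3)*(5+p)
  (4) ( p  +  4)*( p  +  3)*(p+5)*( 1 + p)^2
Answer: 2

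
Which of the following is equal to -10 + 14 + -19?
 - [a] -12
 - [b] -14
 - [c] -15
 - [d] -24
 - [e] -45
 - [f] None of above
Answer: c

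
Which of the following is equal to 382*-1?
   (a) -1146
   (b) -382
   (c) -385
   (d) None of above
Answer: b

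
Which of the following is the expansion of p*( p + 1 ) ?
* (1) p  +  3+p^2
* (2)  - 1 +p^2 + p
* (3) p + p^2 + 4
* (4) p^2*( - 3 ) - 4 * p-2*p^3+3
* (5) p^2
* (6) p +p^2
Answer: 6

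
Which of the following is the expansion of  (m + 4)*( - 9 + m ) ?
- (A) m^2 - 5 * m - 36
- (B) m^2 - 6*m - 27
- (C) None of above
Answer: A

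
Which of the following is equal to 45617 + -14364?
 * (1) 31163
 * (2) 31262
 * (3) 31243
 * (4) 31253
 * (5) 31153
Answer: 4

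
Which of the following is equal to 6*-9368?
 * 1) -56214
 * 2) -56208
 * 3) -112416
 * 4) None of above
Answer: 2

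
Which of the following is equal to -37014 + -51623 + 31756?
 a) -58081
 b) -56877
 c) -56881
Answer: c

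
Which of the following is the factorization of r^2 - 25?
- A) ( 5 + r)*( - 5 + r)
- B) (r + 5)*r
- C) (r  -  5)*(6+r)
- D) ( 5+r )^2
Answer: A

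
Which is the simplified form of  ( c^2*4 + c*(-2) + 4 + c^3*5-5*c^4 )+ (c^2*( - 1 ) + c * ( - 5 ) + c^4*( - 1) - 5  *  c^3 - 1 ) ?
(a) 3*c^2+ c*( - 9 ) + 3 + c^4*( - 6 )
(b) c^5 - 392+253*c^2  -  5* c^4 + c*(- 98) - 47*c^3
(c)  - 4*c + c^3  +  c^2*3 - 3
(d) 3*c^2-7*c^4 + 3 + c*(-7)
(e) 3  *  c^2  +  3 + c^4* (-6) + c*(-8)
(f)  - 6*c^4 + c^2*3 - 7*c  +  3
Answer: f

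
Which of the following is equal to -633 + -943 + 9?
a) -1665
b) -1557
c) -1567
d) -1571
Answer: c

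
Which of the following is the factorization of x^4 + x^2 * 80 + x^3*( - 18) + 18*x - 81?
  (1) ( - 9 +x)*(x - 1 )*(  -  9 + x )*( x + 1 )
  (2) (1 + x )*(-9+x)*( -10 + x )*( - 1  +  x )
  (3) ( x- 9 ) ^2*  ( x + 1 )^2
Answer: 1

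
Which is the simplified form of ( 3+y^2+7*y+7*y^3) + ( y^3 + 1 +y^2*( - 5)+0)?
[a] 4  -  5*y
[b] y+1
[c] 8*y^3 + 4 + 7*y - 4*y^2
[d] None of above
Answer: c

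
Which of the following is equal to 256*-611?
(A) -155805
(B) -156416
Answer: B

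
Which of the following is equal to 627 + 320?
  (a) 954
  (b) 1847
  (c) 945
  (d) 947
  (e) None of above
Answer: d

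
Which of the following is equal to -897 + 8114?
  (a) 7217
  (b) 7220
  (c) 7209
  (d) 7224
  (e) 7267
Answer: a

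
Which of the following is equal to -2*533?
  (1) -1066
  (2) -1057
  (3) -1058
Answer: 1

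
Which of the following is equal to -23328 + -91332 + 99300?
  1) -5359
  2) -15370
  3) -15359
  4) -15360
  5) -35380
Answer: 4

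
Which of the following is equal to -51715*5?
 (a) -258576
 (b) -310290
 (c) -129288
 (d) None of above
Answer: d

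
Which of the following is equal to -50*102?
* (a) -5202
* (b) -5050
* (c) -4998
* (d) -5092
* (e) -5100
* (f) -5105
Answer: e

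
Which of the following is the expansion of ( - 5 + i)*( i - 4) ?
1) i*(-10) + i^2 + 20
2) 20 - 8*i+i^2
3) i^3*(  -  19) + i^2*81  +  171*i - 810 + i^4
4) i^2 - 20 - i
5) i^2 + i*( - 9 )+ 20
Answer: 5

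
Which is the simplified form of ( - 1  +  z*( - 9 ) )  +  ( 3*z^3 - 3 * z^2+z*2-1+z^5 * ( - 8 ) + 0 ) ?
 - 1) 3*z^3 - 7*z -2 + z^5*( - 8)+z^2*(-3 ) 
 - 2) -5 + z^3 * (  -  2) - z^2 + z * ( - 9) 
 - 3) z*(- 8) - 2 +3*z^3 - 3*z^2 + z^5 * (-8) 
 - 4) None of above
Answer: 1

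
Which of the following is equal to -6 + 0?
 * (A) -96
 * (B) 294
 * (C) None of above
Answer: C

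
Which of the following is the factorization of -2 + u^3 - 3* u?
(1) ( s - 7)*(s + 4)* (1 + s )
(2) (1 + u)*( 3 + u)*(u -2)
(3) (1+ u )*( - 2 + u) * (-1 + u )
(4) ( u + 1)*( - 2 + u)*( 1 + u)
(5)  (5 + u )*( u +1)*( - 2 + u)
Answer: 4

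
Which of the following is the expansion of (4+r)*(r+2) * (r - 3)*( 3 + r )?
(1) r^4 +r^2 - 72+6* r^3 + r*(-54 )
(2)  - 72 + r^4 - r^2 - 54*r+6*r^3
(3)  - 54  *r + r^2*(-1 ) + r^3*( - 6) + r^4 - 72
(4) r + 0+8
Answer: 2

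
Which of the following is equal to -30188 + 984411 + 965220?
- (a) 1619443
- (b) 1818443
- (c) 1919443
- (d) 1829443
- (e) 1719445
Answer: c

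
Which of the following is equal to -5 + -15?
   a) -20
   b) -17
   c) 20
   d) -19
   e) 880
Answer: a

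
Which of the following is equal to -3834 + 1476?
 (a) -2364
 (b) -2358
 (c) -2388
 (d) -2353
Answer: b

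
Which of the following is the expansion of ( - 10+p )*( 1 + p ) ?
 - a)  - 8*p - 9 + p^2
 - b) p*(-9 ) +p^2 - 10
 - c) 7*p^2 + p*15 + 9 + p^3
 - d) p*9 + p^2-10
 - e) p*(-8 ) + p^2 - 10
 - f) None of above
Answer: b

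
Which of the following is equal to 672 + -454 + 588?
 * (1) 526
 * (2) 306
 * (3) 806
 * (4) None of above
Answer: 3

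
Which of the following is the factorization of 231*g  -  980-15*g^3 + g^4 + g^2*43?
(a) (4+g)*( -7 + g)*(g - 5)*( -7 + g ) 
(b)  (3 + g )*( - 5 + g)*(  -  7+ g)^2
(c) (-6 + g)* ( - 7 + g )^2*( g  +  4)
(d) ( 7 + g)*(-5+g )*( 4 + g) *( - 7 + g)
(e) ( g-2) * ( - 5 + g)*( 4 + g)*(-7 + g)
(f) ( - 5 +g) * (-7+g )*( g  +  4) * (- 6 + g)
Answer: a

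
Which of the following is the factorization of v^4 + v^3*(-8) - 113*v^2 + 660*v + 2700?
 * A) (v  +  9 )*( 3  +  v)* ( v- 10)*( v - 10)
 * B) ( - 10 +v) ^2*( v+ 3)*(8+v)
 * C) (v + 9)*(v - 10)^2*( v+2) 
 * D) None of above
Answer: A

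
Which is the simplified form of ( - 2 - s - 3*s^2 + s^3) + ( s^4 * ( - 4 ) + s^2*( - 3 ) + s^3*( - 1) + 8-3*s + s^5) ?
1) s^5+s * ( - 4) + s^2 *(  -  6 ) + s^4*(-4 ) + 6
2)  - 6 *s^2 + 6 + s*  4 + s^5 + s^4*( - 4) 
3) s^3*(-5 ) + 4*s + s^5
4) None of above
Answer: 1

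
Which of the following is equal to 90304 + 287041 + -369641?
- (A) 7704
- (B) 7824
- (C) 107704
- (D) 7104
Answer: A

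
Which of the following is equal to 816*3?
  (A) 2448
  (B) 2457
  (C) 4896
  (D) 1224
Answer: A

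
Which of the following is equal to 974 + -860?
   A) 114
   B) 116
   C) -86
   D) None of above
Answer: A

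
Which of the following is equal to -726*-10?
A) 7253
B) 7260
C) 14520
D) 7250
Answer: B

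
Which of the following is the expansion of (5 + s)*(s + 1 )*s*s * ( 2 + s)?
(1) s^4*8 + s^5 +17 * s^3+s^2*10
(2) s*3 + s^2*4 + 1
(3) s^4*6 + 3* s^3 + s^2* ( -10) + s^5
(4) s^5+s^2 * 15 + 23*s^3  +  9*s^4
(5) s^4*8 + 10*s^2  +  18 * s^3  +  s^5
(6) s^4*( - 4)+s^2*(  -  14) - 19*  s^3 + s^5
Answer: 1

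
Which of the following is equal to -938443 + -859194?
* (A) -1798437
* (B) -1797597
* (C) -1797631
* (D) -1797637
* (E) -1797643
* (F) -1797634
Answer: D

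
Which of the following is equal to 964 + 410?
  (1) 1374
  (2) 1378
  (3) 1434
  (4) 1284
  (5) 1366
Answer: 1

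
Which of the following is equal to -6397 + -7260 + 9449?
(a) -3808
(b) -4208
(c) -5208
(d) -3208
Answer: b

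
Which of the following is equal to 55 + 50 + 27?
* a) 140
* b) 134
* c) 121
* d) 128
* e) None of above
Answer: e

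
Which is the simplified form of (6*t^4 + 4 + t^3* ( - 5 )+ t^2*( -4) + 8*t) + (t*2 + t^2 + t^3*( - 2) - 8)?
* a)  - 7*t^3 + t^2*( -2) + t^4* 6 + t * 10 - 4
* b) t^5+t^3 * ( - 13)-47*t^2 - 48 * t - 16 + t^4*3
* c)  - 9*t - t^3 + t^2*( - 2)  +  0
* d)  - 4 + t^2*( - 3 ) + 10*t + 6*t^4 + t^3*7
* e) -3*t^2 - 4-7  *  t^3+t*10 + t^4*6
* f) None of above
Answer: e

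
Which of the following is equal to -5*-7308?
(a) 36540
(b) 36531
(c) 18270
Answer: a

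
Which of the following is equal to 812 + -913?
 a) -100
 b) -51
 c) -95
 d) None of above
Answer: d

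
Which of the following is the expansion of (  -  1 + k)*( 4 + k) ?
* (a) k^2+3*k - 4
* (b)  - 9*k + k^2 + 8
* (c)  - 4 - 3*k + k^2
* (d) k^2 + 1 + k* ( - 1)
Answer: a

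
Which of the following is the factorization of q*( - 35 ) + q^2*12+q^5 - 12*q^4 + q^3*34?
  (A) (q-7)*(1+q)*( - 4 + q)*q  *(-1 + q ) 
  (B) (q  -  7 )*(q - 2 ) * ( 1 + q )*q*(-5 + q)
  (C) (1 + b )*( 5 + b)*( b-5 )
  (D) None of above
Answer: D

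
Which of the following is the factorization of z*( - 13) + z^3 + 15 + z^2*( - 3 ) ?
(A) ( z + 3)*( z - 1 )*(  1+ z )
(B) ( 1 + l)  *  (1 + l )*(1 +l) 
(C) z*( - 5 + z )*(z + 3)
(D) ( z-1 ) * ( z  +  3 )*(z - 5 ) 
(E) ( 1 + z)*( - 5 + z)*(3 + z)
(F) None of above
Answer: D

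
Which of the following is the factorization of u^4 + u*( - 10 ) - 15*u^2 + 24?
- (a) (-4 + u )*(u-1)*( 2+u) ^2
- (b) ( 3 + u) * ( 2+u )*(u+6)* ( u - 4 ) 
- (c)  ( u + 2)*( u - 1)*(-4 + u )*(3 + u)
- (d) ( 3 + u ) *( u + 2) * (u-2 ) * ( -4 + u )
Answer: c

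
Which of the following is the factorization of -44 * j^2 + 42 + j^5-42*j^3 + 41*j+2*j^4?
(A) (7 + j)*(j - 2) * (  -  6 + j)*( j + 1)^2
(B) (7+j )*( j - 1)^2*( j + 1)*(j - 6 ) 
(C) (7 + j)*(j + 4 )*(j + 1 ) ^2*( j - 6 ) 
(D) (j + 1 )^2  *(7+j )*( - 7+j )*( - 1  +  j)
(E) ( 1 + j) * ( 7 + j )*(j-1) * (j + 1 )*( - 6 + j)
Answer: E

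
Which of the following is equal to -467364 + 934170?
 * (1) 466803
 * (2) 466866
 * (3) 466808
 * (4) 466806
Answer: 4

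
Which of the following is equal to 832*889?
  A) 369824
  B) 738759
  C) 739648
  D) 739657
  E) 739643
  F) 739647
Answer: C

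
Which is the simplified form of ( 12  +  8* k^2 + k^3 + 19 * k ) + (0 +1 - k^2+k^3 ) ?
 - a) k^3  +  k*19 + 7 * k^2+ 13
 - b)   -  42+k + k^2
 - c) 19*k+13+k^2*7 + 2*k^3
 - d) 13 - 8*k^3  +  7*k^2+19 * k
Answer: c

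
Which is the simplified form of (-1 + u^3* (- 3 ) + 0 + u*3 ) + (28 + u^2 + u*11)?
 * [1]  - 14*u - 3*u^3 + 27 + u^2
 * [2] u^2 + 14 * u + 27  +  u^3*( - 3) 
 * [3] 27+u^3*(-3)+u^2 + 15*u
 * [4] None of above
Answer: 2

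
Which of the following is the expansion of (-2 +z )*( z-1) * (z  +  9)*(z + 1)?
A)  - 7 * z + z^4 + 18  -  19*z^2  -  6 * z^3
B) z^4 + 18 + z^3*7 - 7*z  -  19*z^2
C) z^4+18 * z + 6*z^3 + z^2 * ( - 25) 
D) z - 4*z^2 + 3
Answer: B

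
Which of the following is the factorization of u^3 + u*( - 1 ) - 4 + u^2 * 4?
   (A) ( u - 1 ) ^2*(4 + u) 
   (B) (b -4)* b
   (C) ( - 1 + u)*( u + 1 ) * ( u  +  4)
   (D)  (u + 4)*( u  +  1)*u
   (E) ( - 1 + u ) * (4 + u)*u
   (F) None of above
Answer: C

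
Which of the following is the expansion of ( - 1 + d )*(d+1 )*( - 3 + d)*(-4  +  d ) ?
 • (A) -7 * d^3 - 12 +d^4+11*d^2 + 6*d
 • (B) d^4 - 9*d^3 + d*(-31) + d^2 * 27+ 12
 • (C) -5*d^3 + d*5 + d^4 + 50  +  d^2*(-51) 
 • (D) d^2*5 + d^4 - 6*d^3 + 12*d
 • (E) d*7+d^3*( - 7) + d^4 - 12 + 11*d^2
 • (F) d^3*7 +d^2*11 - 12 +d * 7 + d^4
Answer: E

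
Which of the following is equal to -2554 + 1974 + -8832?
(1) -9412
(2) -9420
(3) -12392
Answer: 1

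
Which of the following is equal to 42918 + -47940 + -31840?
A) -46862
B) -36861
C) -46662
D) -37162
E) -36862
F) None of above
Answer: E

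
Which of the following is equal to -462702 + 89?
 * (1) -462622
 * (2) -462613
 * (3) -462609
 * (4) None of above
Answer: 2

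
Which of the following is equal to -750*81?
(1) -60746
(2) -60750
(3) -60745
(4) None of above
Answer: 2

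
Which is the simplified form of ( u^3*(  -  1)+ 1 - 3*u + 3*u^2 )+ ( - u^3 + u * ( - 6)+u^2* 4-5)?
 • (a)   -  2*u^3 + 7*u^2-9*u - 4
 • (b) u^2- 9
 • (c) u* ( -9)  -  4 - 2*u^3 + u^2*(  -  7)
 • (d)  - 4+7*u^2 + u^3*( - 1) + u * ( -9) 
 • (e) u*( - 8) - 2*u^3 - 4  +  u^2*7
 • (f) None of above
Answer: a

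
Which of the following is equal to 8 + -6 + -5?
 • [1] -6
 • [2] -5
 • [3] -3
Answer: 3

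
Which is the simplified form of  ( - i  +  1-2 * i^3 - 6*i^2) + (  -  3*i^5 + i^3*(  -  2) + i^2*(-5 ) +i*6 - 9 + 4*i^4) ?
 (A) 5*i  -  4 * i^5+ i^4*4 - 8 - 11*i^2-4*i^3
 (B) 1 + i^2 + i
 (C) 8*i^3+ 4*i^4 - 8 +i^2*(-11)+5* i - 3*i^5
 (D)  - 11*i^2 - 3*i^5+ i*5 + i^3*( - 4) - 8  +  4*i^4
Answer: D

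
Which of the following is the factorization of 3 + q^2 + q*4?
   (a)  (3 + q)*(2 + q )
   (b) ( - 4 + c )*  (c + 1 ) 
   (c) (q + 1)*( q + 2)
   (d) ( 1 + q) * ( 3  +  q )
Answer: d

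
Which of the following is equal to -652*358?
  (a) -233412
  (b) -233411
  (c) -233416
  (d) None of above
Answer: c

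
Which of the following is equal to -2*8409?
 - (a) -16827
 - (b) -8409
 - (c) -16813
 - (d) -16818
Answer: d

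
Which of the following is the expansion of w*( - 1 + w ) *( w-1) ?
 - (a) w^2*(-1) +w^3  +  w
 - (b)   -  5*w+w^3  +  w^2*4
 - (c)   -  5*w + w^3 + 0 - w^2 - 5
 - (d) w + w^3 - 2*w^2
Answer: d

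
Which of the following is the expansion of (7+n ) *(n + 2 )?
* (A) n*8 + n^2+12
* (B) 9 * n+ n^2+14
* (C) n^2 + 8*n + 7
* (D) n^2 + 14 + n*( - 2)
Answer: B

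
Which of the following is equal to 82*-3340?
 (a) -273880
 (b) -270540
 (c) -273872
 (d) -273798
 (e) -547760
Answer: a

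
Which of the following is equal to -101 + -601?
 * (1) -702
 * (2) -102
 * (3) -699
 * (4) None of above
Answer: 1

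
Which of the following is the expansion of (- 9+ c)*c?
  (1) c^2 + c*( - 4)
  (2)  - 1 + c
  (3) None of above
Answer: 3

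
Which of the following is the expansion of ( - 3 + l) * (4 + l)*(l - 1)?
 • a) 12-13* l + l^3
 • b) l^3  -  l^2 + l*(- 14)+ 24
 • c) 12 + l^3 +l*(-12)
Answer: a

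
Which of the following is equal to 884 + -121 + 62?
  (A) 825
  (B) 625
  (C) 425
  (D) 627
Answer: A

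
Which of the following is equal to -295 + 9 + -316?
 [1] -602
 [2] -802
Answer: 1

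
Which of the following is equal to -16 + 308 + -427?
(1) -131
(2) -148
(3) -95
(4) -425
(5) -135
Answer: 5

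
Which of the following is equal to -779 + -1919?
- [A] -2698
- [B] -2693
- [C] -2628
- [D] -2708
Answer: A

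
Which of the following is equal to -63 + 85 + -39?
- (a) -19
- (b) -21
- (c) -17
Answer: c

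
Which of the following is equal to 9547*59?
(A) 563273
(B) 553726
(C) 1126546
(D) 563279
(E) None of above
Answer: A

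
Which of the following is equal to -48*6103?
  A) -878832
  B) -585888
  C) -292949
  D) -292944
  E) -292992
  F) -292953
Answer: D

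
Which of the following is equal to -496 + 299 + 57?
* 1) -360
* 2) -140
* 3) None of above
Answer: 2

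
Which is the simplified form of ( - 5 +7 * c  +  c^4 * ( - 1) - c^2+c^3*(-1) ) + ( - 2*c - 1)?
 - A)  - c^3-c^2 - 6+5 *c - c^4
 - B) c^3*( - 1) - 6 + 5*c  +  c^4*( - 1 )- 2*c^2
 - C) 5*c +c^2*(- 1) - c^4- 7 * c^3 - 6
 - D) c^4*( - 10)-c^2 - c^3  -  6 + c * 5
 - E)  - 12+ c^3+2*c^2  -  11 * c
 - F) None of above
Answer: A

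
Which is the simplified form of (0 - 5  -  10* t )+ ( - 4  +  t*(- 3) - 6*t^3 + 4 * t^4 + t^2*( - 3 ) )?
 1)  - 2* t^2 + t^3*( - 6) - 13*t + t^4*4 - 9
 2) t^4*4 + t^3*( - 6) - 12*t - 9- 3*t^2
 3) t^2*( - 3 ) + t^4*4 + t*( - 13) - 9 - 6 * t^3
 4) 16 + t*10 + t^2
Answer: 3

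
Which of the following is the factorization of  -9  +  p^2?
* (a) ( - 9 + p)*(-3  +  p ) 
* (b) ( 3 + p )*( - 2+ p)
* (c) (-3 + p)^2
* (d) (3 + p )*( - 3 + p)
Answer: d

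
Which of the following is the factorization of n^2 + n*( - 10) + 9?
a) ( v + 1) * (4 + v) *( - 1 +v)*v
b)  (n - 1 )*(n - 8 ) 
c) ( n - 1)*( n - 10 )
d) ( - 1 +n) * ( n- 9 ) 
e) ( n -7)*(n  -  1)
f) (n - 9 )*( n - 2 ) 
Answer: d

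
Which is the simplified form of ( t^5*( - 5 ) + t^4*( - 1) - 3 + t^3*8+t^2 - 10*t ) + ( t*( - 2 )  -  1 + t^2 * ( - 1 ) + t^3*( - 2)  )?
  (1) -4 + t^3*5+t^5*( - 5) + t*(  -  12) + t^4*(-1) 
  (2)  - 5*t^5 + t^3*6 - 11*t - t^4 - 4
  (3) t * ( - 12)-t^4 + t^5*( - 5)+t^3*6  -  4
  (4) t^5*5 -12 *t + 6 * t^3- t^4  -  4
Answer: 3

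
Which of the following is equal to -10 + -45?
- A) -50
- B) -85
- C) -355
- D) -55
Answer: D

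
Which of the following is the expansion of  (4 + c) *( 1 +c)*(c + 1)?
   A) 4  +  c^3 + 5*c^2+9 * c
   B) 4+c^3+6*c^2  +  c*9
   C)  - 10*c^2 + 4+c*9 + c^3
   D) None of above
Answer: B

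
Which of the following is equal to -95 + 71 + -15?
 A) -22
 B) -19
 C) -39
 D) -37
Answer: C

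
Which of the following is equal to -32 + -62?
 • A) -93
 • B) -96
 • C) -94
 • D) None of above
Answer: C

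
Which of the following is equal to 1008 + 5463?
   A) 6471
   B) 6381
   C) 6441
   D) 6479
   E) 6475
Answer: A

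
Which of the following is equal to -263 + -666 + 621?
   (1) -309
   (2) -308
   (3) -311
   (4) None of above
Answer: 2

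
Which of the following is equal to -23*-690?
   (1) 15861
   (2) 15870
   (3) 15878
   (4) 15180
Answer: 2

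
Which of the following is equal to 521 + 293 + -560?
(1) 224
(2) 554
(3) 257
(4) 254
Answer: 4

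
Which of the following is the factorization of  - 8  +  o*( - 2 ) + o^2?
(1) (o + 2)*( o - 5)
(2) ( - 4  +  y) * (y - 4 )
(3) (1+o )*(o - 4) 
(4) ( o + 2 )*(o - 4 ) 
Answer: 4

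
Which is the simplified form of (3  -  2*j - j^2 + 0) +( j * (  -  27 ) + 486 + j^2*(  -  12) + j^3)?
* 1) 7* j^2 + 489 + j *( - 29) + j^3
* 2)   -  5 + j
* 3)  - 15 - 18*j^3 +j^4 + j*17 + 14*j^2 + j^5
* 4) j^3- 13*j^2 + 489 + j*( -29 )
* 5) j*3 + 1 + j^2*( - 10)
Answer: 4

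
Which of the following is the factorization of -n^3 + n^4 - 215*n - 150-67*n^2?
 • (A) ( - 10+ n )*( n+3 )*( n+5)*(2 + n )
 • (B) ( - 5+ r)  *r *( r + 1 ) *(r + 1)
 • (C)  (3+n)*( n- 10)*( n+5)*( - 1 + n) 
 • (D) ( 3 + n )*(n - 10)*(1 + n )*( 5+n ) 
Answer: D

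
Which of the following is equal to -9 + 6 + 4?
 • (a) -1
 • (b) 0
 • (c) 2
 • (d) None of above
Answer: d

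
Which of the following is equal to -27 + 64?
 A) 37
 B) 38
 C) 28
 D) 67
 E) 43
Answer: A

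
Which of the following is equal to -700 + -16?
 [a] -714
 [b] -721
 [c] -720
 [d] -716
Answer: d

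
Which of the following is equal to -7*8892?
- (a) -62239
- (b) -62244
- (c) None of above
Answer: b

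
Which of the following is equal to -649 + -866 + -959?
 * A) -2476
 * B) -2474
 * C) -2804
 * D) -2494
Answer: B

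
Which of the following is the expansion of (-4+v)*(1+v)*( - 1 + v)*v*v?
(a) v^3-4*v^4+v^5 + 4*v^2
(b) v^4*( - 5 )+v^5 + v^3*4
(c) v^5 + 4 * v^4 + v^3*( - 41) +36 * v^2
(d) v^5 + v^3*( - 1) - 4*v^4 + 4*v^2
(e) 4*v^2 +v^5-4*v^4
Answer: d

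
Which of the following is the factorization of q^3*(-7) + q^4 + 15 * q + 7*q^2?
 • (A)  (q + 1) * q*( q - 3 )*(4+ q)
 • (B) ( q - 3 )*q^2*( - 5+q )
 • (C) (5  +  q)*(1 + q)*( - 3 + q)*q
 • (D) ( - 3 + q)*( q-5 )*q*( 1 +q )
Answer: D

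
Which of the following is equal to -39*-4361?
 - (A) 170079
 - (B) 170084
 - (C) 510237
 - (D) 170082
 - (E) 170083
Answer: A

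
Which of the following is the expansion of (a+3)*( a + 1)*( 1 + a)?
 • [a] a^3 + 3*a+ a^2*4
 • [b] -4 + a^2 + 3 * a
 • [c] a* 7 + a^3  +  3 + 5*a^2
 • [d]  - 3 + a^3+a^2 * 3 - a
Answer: c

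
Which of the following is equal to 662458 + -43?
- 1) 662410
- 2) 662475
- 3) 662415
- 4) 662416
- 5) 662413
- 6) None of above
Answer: 3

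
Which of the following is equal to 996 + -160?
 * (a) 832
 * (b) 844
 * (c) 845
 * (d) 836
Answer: d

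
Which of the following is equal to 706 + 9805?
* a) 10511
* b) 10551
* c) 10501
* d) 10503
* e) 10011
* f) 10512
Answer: a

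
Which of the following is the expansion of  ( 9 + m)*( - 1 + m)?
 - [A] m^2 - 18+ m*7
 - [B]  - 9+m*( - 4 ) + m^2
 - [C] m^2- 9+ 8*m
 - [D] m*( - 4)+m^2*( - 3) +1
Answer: C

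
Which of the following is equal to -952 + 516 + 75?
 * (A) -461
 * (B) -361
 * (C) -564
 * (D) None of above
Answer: B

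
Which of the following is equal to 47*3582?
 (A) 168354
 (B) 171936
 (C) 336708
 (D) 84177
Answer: A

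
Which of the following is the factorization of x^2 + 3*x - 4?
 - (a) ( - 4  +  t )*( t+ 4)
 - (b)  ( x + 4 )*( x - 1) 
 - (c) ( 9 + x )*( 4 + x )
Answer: b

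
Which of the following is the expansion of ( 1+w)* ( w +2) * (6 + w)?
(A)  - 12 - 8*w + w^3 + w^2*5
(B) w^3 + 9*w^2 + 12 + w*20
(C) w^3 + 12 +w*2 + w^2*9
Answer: B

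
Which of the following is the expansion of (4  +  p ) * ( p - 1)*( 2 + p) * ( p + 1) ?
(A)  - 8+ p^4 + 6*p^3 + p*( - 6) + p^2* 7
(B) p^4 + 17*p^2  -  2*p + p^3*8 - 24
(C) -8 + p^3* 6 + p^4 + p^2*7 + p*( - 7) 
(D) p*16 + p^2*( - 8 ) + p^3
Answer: A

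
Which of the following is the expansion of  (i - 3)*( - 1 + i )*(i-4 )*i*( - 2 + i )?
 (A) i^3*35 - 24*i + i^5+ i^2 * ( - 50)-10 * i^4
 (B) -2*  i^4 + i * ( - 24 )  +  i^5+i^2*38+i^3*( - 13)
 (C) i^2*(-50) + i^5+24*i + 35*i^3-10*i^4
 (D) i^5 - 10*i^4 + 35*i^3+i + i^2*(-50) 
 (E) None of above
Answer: C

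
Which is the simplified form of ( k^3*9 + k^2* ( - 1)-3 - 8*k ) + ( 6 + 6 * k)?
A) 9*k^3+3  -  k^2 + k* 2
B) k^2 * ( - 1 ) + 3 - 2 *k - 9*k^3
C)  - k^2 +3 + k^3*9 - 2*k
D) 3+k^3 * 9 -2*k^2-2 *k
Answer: C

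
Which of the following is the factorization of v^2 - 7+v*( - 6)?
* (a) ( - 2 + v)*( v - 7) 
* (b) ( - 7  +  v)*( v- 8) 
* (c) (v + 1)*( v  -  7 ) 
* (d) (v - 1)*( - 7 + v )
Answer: c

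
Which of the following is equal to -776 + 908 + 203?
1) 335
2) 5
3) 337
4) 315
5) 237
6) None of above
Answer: 1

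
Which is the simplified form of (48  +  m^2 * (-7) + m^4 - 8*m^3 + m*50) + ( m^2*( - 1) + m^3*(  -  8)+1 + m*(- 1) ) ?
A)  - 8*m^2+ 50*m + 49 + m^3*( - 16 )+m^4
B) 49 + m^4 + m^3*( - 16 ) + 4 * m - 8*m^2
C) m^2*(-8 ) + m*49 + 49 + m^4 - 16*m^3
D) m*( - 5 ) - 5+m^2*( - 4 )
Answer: C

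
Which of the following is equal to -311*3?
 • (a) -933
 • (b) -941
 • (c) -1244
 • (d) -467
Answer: a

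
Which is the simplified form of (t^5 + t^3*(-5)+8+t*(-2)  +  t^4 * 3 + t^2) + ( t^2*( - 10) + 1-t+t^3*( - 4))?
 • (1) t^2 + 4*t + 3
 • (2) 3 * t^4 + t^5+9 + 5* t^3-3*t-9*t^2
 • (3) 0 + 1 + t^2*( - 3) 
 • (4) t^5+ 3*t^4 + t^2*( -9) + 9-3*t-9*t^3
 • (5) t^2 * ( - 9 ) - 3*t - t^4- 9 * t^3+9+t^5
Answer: 4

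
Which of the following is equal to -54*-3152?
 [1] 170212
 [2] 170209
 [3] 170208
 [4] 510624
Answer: 3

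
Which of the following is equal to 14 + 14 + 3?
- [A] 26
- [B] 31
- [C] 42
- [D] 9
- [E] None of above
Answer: B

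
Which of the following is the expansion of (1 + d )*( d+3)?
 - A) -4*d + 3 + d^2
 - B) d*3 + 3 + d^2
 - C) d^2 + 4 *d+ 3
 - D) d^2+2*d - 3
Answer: C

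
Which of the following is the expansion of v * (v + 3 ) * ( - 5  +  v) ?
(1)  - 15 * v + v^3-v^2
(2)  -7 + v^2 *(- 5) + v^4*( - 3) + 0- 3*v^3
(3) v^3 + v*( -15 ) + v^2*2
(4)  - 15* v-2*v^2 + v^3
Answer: 4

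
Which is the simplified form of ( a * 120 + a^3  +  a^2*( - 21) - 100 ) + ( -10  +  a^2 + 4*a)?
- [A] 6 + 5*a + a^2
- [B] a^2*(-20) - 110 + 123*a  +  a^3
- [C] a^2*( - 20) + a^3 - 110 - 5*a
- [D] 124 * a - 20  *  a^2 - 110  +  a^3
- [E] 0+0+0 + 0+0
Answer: D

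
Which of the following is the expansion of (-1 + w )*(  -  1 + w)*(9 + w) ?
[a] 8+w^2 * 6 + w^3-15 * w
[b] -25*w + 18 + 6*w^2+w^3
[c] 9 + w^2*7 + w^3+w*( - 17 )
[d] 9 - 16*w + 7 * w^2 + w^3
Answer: c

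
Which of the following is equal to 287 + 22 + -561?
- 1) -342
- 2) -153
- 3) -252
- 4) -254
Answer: 3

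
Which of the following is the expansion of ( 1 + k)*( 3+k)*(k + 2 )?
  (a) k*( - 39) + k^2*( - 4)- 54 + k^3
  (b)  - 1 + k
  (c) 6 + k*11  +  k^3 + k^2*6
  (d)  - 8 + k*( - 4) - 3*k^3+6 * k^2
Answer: c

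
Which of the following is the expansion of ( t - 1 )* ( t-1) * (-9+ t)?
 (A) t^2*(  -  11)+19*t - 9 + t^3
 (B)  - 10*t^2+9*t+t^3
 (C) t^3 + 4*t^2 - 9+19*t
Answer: A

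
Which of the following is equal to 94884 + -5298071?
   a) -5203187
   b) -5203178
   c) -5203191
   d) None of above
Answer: a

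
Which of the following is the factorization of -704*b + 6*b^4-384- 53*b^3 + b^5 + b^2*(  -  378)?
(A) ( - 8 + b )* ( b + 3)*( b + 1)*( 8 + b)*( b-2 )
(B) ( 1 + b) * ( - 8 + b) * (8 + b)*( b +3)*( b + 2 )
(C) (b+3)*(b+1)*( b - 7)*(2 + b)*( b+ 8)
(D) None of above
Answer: B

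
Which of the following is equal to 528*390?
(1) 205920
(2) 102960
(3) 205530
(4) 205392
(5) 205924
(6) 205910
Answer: 1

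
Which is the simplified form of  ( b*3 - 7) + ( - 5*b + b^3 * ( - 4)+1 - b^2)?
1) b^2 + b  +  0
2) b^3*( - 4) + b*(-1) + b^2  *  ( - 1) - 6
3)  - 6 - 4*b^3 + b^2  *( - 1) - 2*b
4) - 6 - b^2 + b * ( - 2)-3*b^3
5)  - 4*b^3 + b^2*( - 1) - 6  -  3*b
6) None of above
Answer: 3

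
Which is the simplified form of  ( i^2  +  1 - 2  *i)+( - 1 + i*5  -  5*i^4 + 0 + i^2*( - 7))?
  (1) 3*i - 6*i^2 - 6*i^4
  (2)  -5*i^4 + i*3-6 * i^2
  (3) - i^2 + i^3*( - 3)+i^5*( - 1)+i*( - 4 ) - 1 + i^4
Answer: 2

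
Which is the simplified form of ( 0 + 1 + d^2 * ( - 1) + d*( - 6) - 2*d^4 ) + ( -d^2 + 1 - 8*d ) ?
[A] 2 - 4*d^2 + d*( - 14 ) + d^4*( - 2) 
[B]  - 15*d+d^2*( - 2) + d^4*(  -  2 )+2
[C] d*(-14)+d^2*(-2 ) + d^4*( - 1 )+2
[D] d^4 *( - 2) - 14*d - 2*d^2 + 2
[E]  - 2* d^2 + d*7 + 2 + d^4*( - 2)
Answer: D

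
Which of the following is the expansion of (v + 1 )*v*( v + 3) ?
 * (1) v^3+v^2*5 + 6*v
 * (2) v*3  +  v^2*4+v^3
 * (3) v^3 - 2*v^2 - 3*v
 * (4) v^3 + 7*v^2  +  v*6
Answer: 2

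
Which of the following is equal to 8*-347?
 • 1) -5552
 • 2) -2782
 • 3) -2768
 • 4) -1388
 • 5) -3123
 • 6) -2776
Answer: 6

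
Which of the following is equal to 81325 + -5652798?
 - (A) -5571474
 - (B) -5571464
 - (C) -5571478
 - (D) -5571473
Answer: D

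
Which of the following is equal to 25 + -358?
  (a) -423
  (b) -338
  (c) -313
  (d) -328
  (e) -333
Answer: e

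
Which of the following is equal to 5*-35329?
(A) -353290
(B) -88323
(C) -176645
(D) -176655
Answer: C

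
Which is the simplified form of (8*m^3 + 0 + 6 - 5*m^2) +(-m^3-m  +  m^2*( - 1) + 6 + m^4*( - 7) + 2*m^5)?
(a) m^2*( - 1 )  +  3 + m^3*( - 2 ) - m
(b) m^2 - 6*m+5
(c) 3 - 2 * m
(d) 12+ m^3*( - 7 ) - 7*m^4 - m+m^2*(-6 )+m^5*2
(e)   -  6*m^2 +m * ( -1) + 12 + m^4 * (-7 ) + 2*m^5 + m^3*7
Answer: e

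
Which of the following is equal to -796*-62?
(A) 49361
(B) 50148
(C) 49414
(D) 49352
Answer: D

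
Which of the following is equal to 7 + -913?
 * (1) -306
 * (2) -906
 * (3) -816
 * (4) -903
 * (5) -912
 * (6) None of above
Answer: 2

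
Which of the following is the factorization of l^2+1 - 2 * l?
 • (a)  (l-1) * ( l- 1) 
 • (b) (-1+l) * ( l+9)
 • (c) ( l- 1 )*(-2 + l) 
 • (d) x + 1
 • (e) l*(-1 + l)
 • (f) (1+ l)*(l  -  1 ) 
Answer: a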